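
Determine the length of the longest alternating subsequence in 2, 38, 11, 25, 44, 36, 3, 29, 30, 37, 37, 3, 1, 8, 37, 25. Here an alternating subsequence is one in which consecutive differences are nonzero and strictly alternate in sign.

9

Track the best alternating length ending on an up-step vs a down-step at each position: up/down = 1/1, 2/1, 2/3, 4/3, 4/1, 4/5, 2/5, 6/5, 6/5, 6/5, 6/5, 2/7, 1/7, 8/7, 8/5, 8/9.
The maximum over both is 9; one such subsequence is 2, 38, 11, 25, 3, 29, 3, 37, 25.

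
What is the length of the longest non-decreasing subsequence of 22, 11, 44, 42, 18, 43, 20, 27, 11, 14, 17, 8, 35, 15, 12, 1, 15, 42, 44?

7

Scanning left to right, the best length ending at each element is: 22→1, 11→1, 44→2, 42→2, 18→2, 43→3, 20→3, 27→4, 11→2, 14→3, 17→4, 8→1, 35→5, 15→4, 12→3, 1→1, 15→5, 42→6, 44→7.
So the longest non-decreasing subsequence has length 7, e.g. 11, 18, 20, 27, 35, 42, 44.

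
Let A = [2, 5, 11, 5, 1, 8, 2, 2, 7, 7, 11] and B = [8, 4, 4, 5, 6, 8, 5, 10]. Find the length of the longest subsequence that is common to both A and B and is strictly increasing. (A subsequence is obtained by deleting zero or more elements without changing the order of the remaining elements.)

For each value that appears in both, track the longest common increasing run ending there.
The best achievable length is 2; one witness is 5, 8 (A-positions 2,6, B-positions 4,6).

2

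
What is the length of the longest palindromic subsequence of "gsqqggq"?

One longest palindromic subsequence is qggq (positions 3,5,6,7); it reads the same forward and backward, and the interval DP gives dp[1][7] = 4.

4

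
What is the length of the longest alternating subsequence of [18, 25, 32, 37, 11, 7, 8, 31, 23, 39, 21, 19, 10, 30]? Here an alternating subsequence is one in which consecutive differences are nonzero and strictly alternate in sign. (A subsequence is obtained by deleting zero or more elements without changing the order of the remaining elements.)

Track the best alternating length ending on an up-step vs a down-step at each position: up/down = 1/1, 2/1, 2/1, 2/1, 1/3, 1/3, 4/3, 4/3, 4/5, 6/1, 4/7, 4/7, 4/7, 8/7.
The maximum over both is 8; one such subsequence is 18, 25, 11, 31, 23, 39, 21, 30.

8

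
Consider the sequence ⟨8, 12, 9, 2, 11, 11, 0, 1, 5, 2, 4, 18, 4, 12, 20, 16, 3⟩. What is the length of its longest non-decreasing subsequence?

One longest non-decreasing subsequence is 0, 1, 2, 4, 4, 12, 20 (positions 7,8,10,11,13,14,15), of length 7; no longer one exists.

7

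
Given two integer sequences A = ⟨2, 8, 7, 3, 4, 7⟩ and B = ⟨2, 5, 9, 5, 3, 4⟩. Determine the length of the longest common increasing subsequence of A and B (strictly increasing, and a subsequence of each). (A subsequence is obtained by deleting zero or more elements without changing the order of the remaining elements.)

3

A longest common strictly increasing subsequence is 2, 3, 4 (length 3); it appears in order in both A and B, and no longer such subsequence exists.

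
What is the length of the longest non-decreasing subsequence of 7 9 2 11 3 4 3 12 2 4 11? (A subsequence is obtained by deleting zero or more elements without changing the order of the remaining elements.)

Let dp[i] be the longest non-decreasing subsequence ending at position i. Then dp = [1, 2, 1, 3, 2, 3, 3, 4, 2, 4, 5].
The maximum is 5; one witness is 2, 3, 4, 4, 11 at positions 3,5,6,10,11.

5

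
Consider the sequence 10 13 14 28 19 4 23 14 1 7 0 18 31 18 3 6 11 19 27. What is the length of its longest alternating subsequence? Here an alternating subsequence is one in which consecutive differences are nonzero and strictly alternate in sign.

A longest alternating subsequence is 10, 28, 19, 23, 1, 7, 0, 18, 3, 6 (positions 1,4,5,7,9,10,11,12,15,16); its 9 consecutive differences strictly alternate in sign, and length 10 is optimal.

10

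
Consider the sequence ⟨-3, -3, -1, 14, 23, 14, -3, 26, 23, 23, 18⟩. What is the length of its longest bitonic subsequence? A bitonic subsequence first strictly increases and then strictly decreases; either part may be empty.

Let inc[i] be the LIS ending at i and dec[i] the longest strictly decreasing subsequence starting at i. inc = [1, 1, 2, 3, 4, 3, 1, 5, 4, 4, 4], dec = [1, 1, 2, 2, 3, 2, 1, 3, 2, 2, 1].
max_i inc[i]+dec[i]−1 = 7, with one witness -3, -1, 14, 23, 26, 23, 18.

7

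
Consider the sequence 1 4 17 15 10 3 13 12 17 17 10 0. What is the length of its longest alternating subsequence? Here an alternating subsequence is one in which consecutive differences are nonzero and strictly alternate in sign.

Track the best alternating length ending on an up-step vs a down-step at each position: up/down = 1/1, 2/1, 2/1, 2/3, 2/3, 2/3, 4/3, 4/5, 6/1, 6/1, 4/7, 1/7.
The maximum over both is 7; one such subsequence is 1, 17, 10, 13, 12, 17, 10.

7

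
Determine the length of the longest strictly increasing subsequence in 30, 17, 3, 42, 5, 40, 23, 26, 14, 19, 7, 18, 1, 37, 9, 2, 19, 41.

6

Let dp[i] be the longest increasing subsequence ending at position i. Then dp = [1, 1, 1, 2, 2, 3, 3, 4, 3, 4, 3, 4, 1, 5, 4, 2, 5, 6].
The maximum is 6; one witness is 3, 5, 23, 26, 37, 41 at positions 3,5,7,8,14,18.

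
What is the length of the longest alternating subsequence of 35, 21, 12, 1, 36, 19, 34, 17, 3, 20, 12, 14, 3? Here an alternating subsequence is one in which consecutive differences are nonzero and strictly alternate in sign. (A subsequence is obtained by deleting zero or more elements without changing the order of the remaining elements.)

10

A longest alternating subsequence is 35, 21, 36, 19, 34, 17, 20, 12, 14, 3 (positions 1,2,5,6,7,8,10,11,12,13); its 9 consecutive differences strictly alternate in sign, and length 10 is optimal.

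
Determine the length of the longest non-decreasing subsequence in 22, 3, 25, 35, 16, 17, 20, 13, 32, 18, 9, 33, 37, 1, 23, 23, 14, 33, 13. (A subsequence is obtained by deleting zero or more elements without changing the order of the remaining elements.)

7

One longest non-decreasing subsequence is 3, 16, 17, 20, 32, 33, 37 (positions 2,5,6,7,9,12,13), of length 7; no longer one exists.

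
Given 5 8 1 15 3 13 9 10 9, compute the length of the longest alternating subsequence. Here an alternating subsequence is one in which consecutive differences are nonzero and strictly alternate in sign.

9

Track the best alternating length ending on an up-step vs a down-step at each position: up/down = 1/1, 2/1, 1/3, 4/1, 4/5, 6/5, 6/7, 8/7, 6/9.
The maximum over both is 9; one such subsequence is 5, 8, 1, 15, 3, 13, 9, 10, 9.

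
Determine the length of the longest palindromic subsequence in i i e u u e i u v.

One longest palindromic subsequence is ieuuei (positions 2,3,4,5,6,7); it reads the same forward and backward, and the interval DP gives dp[1][9] = 6.

6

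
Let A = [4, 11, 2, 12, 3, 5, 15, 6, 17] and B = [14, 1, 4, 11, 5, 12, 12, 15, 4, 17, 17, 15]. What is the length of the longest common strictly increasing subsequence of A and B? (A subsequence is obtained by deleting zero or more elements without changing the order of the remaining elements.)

A longest common strictly increasing subsequence is 4, 11, 12, 15, 17 (length 5); it appears in order in both A and B, and no longer such subsequence exists.

5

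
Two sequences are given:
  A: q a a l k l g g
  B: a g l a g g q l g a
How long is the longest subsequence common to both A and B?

A longest common subsequence is aalg (length 4); the LCS DP confirms no longer common subsequence exists.

4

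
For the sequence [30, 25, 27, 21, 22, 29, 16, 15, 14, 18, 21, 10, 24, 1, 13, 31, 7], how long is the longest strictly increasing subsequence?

Let dp[i] be the longest increasing subsequence ending at position i. Then dp = [1, 1, 2, 1, 2, 3, 1, 1, 1, 2, 3, 1, 4, 1, 2, 5, 2].
The maximum is 5; one witness is 16, 18, 21, 24, 31 at positions 7,10,11,13,16.

5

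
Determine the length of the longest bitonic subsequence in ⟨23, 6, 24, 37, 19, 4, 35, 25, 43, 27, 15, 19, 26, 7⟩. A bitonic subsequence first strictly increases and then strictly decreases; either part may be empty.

One longest bitonic subsequence is 23, 24, 37, 35, 27, 26, 7 (positions 1,3,4,7,10,13,14): it rises to 37 then falls. Length 7 is optimal.

7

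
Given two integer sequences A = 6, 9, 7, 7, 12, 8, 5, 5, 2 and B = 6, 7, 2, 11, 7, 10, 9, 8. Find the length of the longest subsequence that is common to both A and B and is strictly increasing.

3

For each value that appears in both, track the longest common increasing run ending there.
The best achievable length is 3; one witness is 6, 7, 8 (A-positions 1,3,6, B-positions 1,2,8).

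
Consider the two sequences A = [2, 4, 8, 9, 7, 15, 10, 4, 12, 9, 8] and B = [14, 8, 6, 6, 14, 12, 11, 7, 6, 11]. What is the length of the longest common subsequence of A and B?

2

Backtracking the LCS table gives one alignment: 8 (A3,B2) → 7 (A5,B8).
So the longest common subsequence has length 2.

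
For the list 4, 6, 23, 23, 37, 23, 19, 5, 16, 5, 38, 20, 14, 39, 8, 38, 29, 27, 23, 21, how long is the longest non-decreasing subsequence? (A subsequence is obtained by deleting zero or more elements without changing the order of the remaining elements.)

7

Let dp[i] be the longest non-decreasing subsequence ending at position i. Then dp = [1, 2, 3, 4, 5, 5, 3, 2, 3, 3, 6, 4, 4, 7, 4, 7, 6, 6, 6, 5].
The maximum is 7; one witness is 4, 6, 23, 23, 37, 38, 39 at positions 1,2,3,4,5,11,14.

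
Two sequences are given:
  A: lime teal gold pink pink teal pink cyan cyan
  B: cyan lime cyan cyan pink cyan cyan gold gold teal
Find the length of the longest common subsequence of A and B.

4

Backtracking the LCS table gives one alignment: lime (A1,B2) → pink (A7,B5) → cyan (A8,B6) → cyan (A9,B7).
So the longest common subsequence has length 4.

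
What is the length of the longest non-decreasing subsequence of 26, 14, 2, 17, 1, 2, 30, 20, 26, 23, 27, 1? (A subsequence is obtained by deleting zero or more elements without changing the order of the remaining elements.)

Let dp[i] be the longest non-decreasing subsequence ending at position i. Then dp = [1, 1, 1, 2, 1, 2, 3, 3, 4, 4, 5, 2].
The maximum is 5; one witness is 14, 17, 20, 26, 27 at positions 2,4,8,9,11.

5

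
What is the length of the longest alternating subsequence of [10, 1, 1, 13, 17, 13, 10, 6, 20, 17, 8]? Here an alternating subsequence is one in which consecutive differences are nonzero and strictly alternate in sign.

A longest alternating subsequence is 10, 1, 17, 13, 20, 17 (positions 1,2,5,6,9,10); its 5 consecutive differences strictly alternate in sign, and length 6 is optimal.

6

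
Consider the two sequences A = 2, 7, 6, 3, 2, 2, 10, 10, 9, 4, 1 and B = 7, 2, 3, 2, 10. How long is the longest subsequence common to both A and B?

Backtracking the LCS table gives one alignment: 2 (A1,B2) → 3 (A4,B3) → 2 (A6,B4) → 10 (A8,B5).
So the longest common subsequence has length 4.

4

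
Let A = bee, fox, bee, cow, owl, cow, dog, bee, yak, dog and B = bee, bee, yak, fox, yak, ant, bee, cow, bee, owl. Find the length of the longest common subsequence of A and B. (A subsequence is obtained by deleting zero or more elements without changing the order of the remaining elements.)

Backtracking the LCS table gives one alignment: bee (A1,B2) → fox (A2,B4) → bee (A3,B7) → cow (A4,B8) → owl (A5,B10).
So the longest common subsequence has length 5.

5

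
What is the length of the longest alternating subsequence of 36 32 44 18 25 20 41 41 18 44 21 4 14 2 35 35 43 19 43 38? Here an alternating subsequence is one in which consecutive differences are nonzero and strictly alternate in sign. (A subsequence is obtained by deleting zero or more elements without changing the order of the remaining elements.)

16

A longest alternating subsequence is 36, 32, 44, 18, 25, 20, 41, 18, 44, 4, 14, 2, 35, 19, 43, 38 (positions 1,2,3,4,5,6,7,9,10,12,13,14,15,18,19,20); its 15 consecutive differences strictly alternate in sign, and length 16 is optimal.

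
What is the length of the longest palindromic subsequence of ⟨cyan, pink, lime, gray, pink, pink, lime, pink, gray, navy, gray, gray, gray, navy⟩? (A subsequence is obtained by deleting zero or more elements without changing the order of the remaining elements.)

6

One longest palindromic subsequence is pink lime pink pink lime pink (positions 2,3,5,6,7,8); it reads the same forward and backward, and the interval DP gives dp[1][14] = 6.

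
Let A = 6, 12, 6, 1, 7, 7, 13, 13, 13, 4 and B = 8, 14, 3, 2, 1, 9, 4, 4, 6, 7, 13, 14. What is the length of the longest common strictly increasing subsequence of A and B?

3

For each value that appears in both, track the longest common increasing run ending there.
The best achievable length is 3; one witness is 1, 7, 13 (A-positions 4,5,7, B-positions 5,10,11).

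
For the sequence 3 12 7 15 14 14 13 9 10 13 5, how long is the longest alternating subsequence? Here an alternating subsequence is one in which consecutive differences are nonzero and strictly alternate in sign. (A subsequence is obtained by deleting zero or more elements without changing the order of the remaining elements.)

7

Track the best alternating length ending on an up-step vs a down-step at each position: up/down = 1/1, 2/1, 2/3, 4/1, 4/5, 4/5, 4/5, 4/5, 6/5, 6/5, 2/7.
The maximum over both is 7; one such subsequence is 3, 12, 7, 15, 9, 10, 5.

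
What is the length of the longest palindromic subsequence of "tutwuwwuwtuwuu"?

10

One longest palindromic subsequence is utwuwwuwtu (positions 2,3,4,5,6,7,8,9,10,14); it reads the same forward and backward, and the interval DP gives dp[1][14] = 10.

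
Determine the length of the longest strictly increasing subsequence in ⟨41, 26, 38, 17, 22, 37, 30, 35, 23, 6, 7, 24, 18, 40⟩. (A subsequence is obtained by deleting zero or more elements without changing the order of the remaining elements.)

One longest increasing subsequence is 17, 22, 30, 35, 40 (positions 4,5,7,8,14), of length 5; no longer one exists.

5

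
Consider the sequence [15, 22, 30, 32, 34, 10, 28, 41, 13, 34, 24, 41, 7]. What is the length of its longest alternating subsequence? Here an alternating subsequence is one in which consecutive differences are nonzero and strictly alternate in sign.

9

A longest alternating subsequence is 15, 22, 10, 28, 13, 34, 24, 41, 7 (positions 1,2,6,7,9,10,11,12,13); its 8 consecutive differences strictly alternate in sign, and length 9 is optimal.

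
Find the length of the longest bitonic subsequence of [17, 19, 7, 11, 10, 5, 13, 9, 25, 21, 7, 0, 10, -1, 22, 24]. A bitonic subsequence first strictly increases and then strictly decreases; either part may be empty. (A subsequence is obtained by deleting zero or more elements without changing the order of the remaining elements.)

8

Let inc[i] be the LIS ending at i and dec[i] the longest strictly decreasing subsequence starting at i. inc = [1, 2, 1, 2, 2, 1, 3, 2, 4, 4, 2, 1, 3, 1, 5, 6], dec = [7, 7, 4, 6, 5, 3, 5, 4, 5, 4, 3, 2, 2, 1, 1, 1].
max_i inc[i]+dec[i]−1 = 8, with one witness 17, 19, 11, 10, 9, 7, 0, -1.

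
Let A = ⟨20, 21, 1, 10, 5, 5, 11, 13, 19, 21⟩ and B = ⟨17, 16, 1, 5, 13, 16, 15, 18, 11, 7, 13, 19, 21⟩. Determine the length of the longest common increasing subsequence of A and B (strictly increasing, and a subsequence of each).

For each value that appears in both, track the longest common increasing run ending there.
The best achievable length is 6; one witness is 1, 5, 11, 13, 19, 21 (A-positions 3,5,7,8,9,10, B-positions 3,4,9,11,12,13).

6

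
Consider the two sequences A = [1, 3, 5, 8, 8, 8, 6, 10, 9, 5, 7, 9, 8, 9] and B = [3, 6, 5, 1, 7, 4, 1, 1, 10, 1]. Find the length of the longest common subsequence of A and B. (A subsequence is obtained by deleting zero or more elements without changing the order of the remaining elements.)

A longest common subsequence is 3, 6, 5, 7 (length 4); the LCS DP confirms no longer common subsequence exists.

4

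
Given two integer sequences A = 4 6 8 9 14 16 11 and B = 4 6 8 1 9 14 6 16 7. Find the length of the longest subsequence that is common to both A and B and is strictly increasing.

For each value that appears in both, track the longest common increasing run ending there.
The best achievable length is 6; one witness is 4, 6, 8, 9, 14, 16 (A-positions 1,2,3,4,5,6, B-positions 1,2,3,5,6,8).

6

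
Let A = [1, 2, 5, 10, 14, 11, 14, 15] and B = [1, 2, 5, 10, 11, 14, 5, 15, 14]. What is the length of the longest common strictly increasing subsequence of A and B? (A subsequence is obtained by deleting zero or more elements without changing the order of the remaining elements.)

7

For each value that appears in both, track the longest common increasing run ending there.
The best achievable length is 7; one witness is 1, 2, 5, 10, 11, 14, 15 (A-positions 1,2,3,4,6,7,8, B-positions 1,2,3,4,5,6,8).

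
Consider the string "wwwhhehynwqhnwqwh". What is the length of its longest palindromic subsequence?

Using dp[i][j] = 2 + dp[i+1][j−1] if the ends match, else max(dp[i+1][j], dp[i][j−1]):
dp[1][17] = 9. A witness is wwhhehhww at positions 2,3,4,5,6,7,12,14,16.

9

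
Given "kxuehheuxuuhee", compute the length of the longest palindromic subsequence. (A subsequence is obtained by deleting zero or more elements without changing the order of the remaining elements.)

Using dp[i][j] = 2 + dp[i+1][j−1] if the ends match, else max(dp[i+1][j], dp[i][j−1]):
dp[1][14] = 8. A witness is xuehheux at positions 2,3,4,5,6,7,8,9.

8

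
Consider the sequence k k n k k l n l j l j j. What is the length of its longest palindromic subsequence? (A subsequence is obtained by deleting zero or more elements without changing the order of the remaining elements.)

5

One longest palindromic subsequence is kknkk (positions 1,2,3,4,5); it reads the same forward and backward, and the interval DP gives dp[1][12] = 5.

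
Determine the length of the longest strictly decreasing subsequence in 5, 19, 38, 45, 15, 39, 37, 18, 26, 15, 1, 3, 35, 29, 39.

Let dp[i] be the longest decreasing subsequence ending at position i. Then dp = [1, 1, 1, 1, 2, 2, 3, 4, 4, 5, 6, 6, 4, 5, 2].
The maximum is 6; one witness is 45, 39, 37, 18, 15, 1 at positions 4,6,7,8,10,11.

6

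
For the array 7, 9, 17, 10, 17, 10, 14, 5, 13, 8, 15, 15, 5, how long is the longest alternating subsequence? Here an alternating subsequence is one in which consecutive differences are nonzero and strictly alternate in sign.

11

Track the best alternating length ending on an up-step vs a down-step at each position: up/down = 1/1, 2/1, 2/1, 2/3, 4/1, 2/5, 6/5, 1/7, 8/7, 8/9, 10/5, 10/5, 1/11.
The maximum over both is 11; one such subsequence is 7, 17, 10, 17, 10, 14, 5, 13, 8, 15, 5.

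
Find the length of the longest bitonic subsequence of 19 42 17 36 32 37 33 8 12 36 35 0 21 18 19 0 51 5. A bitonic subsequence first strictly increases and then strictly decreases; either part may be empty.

8

Let inc[i] be the LIS ending at i and dec[i] the longest strictly decreasing subsequence starting at i. inc = [1, 2, 1, 2, 2, 3, 3, 1, 2, 4, 4, 1, 3, 3, 4, 1, 5, 2], dec = [4, 7, 3, 5, 4, 6, 4, 2, 2, 5, 4, 1, 3, 2, 2, 1, 2, 1].
max_i inc[i]+dec[i]−1 = 8, with one witness 19, 42, 37, 36, 35, 21, 19, 5.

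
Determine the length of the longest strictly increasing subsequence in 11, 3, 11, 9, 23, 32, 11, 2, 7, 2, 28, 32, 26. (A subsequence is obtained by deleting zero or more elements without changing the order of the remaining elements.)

5

One longest increasing subsequence is 3, 11, 23, 28, 32 (positions 2,3,5,11,12), of length 5; no longer one exists.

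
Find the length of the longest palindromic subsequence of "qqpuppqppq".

7

One longest palindromic subsequence is qppqppq (positions 1,3,5,7,8,9,10); it reads the same forward and backward, and the interval DP gives dp[1][10] = 7.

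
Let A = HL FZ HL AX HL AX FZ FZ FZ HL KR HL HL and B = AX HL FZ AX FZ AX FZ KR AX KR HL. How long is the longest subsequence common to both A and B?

A longest common subsequence is HL, FZ, AX, AX, FZ, KR, HL (length 7); the LCS DP confirms no longer common subsequence exists.

7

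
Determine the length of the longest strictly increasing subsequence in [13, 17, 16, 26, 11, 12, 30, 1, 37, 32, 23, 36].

One longest increasing subsequence is 13, 17, 26, 30, 32, 36 (positions 1,2,4,7,10,12), of length 6; no longer one exists.

6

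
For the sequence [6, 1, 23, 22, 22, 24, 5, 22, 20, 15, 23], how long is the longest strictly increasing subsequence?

4

Scanning left to right, the best length ending at each element is: 6→1, 1→1, 23→2, 22→2, 22→2, 24→3, 5→2, 22→3, 20→3, 15→3, 23→4.
So the longest increasing subsequence has length 4, e.g. 1, 5, 22, 23.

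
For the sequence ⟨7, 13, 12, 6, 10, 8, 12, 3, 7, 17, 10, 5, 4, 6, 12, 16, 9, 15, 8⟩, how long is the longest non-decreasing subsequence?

5

Let dp[i] be the longest non-decreasing subsequence ending at position i. Then dp = [1, 2, 2, 1, 2, 2, 3, 1, 2, 4, 3, 2, 2, 3, 4, 5, 4, 5, 4].
The maximum is 5; one witness is 7, 12, 12, 12, 16 at positions 1,3,7,15,16.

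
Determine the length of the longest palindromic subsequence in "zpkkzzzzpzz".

8

Using dp[i][j] = 2 + dp[i+1][j−1] if the ends match, else max(dp[i+1][j], dp[i][j−1]):
dp[1][11] = 8. A witness is zpzzzzpz at positions 1,2,5,6,7,8,9,11.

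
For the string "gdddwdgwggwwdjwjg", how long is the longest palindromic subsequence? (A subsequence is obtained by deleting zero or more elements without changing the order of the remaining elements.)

One longest palindromic subsequence is gwdwggwdwg (positions 1,5,6,8,9,10,12,13,15,17); it reads the same forward and backward, and the interval DP gives dp[1][17] = 10.

10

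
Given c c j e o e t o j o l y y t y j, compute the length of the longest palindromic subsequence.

7

One longest palindromic subsequence is jtojotj (positions 3,7,8,9,10,14,16); it reads the same forward and backward, and the interval DP gives dp[1][16] = 7.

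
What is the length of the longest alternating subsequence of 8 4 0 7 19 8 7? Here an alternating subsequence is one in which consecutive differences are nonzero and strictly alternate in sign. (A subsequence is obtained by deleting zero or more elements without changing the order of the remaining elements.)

4

Track the best alternating length ending on an up-step vs a down-step at each position: up/down = 1/1, 1/2, 1/2, 3/2, 3/1, 3/4, 3/4.
The maximum over both is 4; one such subsequence is 8, 4, 19, 8.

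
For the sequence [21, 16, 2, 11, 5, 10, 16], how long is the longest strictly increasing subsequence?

4

Scanning left to right, the best length ending at each element is: 21→1, 16→1, 2→1, 11→2, 5→2, 10→3, 16→4.
So the longest increasing subsequence has length 4, e.g. 2, 5, 10, 16.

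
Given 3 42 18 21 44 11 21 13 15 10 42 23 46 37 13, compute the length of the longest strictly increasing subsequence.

One longest increasing subsequence is 3, 11, 13, 15, 42, 46 (positions 1,6,8,9,11,13), of length 6; no longer one exists.

6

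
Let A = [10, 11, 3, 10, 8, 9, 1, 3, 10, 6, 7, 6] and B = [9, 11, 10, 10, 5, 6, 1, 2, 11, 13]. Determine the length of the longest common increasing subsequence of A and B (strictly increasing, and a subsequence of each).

A longest common strictly increasing subsequence is 9, 10 (length 2); it appears in order in both A and B, and no longer such subsequence exists.

2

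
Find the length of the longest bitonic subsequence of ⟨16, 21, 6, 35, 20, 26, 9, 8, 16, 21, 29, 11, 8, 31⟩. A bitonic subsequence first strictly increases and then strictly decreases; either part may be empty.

7

Let inc[i] be the LIS ending at i and dec[i] the longest strictly decreasing subsequence starting at i. inc = [1, 2, 1, 3, 2, 3, 2, 2, 3, 4, 5, 3, 2, 6], dec = [3, 5, 1, 5, 4, 4, 2, 1, 3, 3, 3, 2, 1, 1].
max_i inc[i]+dec[i]−1 = 7, with one witness 16, 21, 35, 26, 21, 11, 8.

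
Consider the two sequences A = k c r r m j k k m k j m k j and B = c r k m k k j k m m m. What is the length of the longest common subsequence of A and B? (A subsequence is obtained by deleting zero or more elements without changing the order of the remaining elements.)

A longest common subsequence is crmjkmm (length 7); the LCS DP confirms no longer common subsequence exists.

7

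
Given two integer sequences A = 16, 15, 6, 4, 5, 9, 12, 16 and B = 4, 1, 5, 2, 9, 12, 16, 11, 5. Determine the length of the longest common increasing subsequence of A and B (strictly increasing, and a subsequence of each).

For each value that appears in both, track the longest common increasing run ending there.
The best achievable length is 5; one witness is 4, 5, 9, 12, 16 (A-positions 4,5,6,7,8, B-positions 1,3,5,6,7).

5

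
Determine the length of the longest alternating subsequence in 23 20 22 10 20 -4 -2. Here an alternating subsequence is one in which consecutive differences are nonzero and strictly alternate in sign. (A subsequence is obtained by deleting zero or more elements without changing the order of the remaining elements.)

A longest alternating subsequence is 23, 20, 22, 10, 20, -4, -2 (positions 1,2,3,4,5,6,7); its 6 consecutive differences strictly alternate in sign, and length 7 is optimal.

7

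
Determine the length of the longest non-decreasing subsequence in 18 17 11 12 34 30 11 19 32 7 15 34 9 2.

5

Scanning left to right, the best length ending at each element is: 18→1, 17→1, 11→1, 12→2, 34→3, 30→3, 11→2, 19→3, 32→4, 7→1, 15→3, 34→5, 9→2, 2→1.
So the longest non-decreasing subsequence has length 5, e.g. 11, 12, 30, 32, 34.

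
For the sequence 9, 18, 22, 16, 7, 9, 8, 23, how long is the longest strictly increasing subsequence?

Let dp[i] be the longest increasing subsequence ending at position i. Then dp = [1, 2, 3, 2, 1, 2, 2, 4].
The maximum is 4; one witness is 9, 18, 22, 23 at positions 1,2,3,8.

4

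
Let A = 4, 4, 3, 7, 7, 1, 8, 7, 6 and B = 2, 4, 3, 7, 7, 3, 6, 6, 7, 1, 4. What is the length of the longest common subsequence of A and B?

5

A longest common subsequence is 4, 3, 7, 7, 1 (length 5); the LCS DP confirms no longer common subsequence exists.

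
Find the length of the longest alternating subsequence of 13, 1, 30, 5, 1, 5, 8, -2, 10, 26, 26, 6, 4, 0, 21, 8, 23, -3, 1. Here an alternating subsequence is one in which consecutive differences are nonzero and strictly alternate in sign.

A longest alternating subsequence is 13, 1, 30, 1, 5, -2, 10, 6, 21, 8, 23, -3, 1 (positions 1,2,3,5,6,8,9,12,15,16,17,18,19); its 12 consecutive differences strictly alternate in sign, and length 13 is optimal.

13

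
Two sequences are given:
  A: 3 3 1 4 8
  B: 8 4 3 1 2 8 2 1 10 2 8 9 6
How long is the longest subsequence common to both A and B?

Backtracking the LCS table gives one alignment: 3 (A1,B3) → 1 (A3,B8) → 8 (A5,B11).
So the longest common subsequence has length 3.

3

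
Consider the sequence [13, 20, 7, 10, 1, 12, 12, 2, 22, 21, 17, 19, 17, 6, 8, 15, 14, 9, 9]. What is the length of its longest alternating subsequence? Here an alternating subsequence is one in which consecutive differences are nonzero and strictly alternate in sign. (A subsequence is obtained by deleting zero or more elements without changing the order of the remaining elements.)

A longest alternating subsequence is 13, 20, 7, 10, 1, 12, 2, 22, 17, 19, 6, 15, 14 (positions 1,2,3,4,5,6,8,9,11,12,14,16,17); its 12 consecutive differences strictly alternate in sign, and length 13 is optimal.

13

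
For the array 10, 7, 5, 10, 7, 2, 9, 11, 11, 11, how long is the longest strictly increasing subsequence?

Scanning left to right, the best length ending at each element is: 10→1, 7→1, 5→1, 10→2, 7→2, 2→1, 9→3, 11→4, 11→4, 11→4.
So the longest increasing subsequence has length 4, e.g. 5, 7, 9, 11.

4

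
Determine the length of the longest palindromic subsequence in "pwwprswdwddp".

Using dp[i][j] = 2 + dp[i+1][j−1] if the ends match, else max(dp[i+1][j], dp[i][j−1]):
dp[1][12] = 7. A witness is pwwswwp at positions 1,2,3,6,7,9,12.

7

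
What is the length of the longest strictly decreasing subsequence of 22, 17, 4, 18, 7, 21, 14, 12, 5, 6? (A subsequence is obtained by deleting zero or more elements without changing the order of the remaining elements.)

Scanning left to right, the best length ending at each element is: 22→1, 17→2, 4→3, 18→2, 7→3, 21→2, 14→3, 12→4, 5→5, 6→5.
So the longest decreasing subsequence has length 5, e.g. 22, 17, 14, 12, 5.

5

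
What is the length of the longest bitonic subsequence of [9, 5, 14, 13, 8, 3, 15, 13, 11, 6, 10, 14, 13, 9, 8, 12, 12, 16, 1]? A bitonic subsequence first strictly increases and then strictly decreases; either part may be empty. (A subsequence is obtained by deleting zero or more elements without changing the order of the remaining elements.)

9

One longest bitonic subsequence is 9, 14, 15, 13, 11, 10, 9, 8, 1 (positions 1,3,7,8,9,11,14,15,19): it rises to 15 then falls. Length 9 is optimal.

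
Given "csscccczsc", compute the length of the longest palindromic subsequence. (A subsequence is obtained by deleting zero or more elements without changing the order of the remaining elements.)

Using dp[i][j] = 2 + dp[i+1][j−1] if the ends match, else max(dp[i+1][j], dp[i][j−1]):
dp[1][10] = 8. A witness is csccccsc at positions 1,2,4,5,6,7,9,10.

8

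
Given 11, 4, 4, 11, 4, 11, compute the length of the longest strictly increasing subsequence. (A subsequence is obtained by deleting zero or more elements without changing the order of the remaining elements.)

Scanning left to right, the best length ending at each element is: 11→1, 4→1, 4→1, 11→2, 4→1, 11→2.
So the longest increasing subsequence has length 2, e.g. 4, 11.

2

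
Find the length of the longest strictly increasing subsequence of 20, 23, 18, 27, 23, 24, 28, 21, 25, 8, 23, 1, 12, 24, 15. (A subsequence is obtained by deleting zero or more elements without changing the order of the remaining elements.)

Let dp[i] be the longest increasing subsequence ending at position i. Then dp = [1, 2, 1, 3, 2, 3, 4, 2, 4, 1, 3, 1, 2, 4, 3].
The maximum is 4; one witness is 20, 23, 27, 28 at positions 1,2,4,7.

4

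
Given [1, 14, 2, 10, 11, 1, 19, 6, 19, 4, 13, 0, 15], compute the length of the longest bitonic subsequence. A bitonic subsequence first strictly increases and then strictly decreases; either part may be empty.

8

One longest bitonic subsequence is 1, 2, 10, 11, 19, 6, 4, 0 (positions 1,3,4,5,7,8,10,12): it rises to 19 then falls. Length 8 is optimal.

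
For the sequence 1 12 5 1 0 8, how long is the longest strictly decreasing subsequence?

One longest decreasing subsequence is 12, 5, 1, 0 (positions 2,3,4,5), of length 4; no longer one exists.

4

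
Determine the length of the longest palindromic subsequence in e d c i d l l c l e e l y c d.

9

One longest palindromic subsequence is dcllcllcd (positions 2,3,6,7,8,9,12,14,15); it reads the same forward and backward, and the interval DP gives dp[1][15] = 9.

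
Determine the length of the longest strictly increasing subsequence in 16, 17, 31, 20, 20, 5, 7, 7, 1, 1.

3

One longest increasing subsequence is 16, 17, 31 (positions 1,2,3), of length 3; no longer one exists.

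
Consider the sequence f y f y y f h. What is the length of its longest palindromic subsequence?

5

Using dp[i][j] = 2 + dp[i+1][j−1] if the ends match, else max(dp[i+1][j], dp[i][j−1]):
dp[1][7] = 5. A witness is fyyyf at positions 1,2,4,5,6.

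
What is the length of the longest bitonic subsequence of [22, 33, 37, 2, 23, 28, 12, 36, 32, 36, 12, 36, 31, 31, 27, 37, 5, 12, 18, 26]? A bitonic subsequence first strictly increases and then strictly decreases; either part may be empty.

Let inc[i] be the LIS ending at i and dec[i] the longest strictly decreasing subsequence starting at i. inc = [1, 2, 3, 1, 2, 3, 2, 4, 4, 5, 2, 5, 4, 4, 3, 6, 2, 3, 4, 5], dec = [3, 5, 6, 1, 3, 3, 2, 5, 4, 4, 2, 4, 3, 3, 2, 2, 1, 1, 1, 1].
max_i inc[i]+dec[i]−1 = 8, with one witness 22, 33, 37, 36, 32, 31, 27, 26.

8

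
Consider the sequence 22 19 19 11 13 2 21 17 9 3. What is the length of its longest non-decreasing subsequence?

Scanning left to right, the best length ending at each element is: 22→1, 19→1, 19→2, 11→1, 13→2, 2→1, 21→3, 17→3, 9→2, 3→2.
So the longest non-decreasing subsequence has length 3, e.g. 19, 19, 21.

3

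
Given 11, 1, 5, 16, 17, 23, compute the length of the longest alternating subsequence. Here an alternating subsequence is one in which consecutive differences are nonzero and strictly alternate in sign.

3

A longest alternating subsequence is 11, 1, 5 (positions 1,2,3); its 2 consecutive differences strictly alternate in sign, and length 3 is optimal.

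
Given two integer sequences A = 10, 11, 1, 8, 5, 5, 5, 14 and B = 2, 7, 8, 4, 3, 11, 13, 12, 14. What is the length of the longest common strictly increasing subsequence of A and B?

2

A longest common strictly increasing subsequence is 8, 14 (length 2); it appears in order in both A and B, and no longer such subsequence exists.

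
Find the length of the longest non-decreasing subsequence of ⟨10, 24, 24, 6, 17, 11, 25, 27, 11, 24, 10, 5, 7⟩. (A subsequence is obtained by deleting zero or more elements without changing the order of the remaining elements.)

5

One longest non-decreasing subsequence is 10, 24, 24, 25, 27 (positions 1,2,3,7,8), of length 5; no longer one exists.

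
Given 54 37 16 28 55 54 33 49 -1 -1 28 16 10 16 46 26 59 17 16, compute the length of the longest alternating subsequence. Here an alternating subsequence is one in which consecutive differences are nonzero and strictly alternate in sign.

Track the best alternating length ending on an up-step vs a down-step at each position: up/down = 1/1, 1/2, 1/2, 3/2, 3/1, 3/4, 3/4, 5/4, 1/6, 1/6, 7/6, 7/8, 7/8, 9/8, 9/6, 9/10, 11/1, 9/12, 9/12.
The maximum over both is 12; one such subsequence is 54, 37, 55, 33, 49, -1, 28, 16, 46, 26, 59, 17.

12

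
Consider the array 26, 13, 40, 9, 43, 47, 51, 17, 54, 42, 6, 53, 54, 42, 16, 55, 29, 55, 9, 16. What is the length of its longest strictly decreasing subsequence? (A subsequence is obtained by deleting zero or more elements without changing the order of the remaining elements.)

Let dp[i] be the longest decreasing subsequence ending at position i. Then dp = [1, 2, 1, 3, 1, 1, 1, 2, 1, 2, 4, 2, 1, 3, 4, 1, 4, 1, 5, 5].
The maximum is 5; one witness is 54, 53, 42, 16, 9 at positions 9,12,14,15,19.

5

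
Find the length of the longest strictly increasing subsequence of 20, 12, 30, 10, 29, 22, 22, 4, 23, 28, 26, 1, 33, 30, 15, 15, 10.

Scanning left to right, the best length ending at each element is: 20→1, 12→1, 30→2, 10→1, 29→2, 22→2, 22→2, 4→1, 23→3, 28→4, 26→4, 1→1, 33→5, 30→5, 15→2, 15→2, 10→2.
So the longest increasing subsequence has length 5, e.g. 20, 22, 23, 28, 33.

5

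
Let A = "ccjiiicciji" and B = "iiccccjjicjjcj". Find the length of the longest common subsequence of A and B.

Backtracking the LCS table gives one alignment: c (A1,B5) → c (A2,B6) → j (A3,B8) → i (A6,B9) → c (A7,B10) → c (A8,B13) → j (A10,B14).
So the longest common subsequence has length 7.

7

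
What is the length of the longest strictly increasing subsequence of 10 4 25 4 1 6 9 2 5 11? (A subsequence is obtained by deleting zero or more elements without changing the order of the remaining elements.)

4

Scanning left to right, the best length ending at each element is: 10→1, 4→1, 25→2, 4→1, 1→1, 6→2, 9→3, 2→2, 5→3, 11→4.
So the longest increasing subsequence has length 4, e.g. 4, 6, 9, 11.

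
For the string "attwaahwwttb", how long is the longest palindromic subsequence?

8

One longest palindromic subsequence is ttwaawtt (positions 2,3,4,5,6,9,10,11); it reads the same forward and backward, and the interval DP gives dp[1][12] = 8.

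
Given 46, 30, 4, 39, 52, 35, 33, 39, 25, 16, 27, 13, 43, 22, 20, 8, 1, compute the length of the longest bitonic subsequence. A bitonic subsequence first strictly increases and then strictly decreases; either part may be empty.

10

Let inc[i] be the LIS ending at i and dec[i] the longest strictly decreasing subsequence starting at i. inc = [1, 1, 1, 2, 3, 2, 2, 3, 2, 2, 3, 2, 4, 3, 3, 2, 1], dec = [9, 6, 2, 8, 8, 7, 6, 6, 5, 4, 5, 3, 5, 4, 3, 2, 1].
max_i inc[i]+dec[i]−1 = 10, with one witness 30, 39, 52, 35, 33, 27, 22, 20, 8, 1.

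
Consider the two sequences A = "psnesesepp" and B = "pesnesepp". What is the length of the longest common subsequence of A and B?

8

A longest common subsequence is psnesepp (length 8); the LCS DP confirms no longer common subsequence exists.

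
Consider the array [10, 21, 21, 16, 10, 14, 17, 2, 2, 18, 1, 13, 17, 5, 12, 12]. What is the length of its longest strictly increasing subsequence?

4

Let dp[i] be the longest increasing subsequence ending at position i. Then dp = [1, 2, 2, 2, 1, 2, 3, 1, 1, 4, 1, 2, 3, 2, 3, 3].
The maximum is 4; one witness is 10, 16, 17, 18 at positions 1,4,7,10.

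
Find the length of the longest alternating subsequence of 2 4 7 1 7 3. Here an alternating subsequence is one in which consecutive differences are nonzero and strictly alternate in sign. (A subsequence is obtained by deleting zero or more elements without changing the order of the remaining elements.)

Track the best alternating length ending on an up-step vs a down-step at each position: up/down = 1/1, 2/1, 2/1, 1/3, 4/1, 4/5.
The maximum over both is 5; one such subsequence is 2, 4, 1, 7, 3.

5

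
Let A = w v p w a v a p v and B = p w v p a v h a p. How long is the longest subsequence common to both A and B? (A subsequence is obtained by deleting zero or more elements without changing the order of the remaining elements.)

7

A longest common subsequence is wvpavap (length 7); the LCS DP confirms no longer common subsequence exists.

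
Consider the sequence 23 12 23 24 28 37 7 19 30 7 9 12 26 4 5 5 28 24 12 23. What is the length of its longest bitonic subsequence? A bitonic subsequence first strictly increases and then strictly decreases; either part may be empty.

One longest bitonic subsequence is 12, 23, 24, 28, 37, 30, 28, 24, 23 (positions 2,3,4,5,6,9,17,18,20): it rises to 37 then falls. Length 9 is optimal.

9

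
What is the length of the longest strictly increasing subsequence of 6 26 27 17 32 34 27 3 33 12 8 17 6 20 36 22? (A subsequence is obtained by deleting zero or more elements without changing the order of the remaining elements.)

One longest increasing subsequence is 6, 26, 27, 32, 34, 36 (positions 1,2,3,5,6,15), of length 6; no longer one exists.

6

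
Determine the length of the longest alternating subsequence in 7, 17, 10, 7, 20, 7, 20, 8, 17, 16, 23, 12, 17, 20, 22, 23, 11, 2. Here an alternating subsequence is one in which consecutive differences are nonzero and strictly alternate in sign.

13

Track the best alternating length ending on an up-step vs a down-step at each position: up/down = 1/1, 2/1, 2/3, 1/3, 4/1, 1/5, 6/1, 6/7, 8/7, 8/9, 10/1, 8/11, 12/11, 12/11, 12/11, 12/1, 8/13, 1/13.
The maximum over both is 13; one such subsequence is 7, 17, 10, 20, 7, 20, 8, 17, 16, 23, 12, 17, 11.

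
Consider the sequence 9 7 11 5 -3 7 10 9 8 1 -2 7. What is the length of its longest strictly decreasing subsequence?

6

Let dp[i] be the longest decreasing subsequence ending at position i. Then dp = [1, 2, 1, 3, 4, 2, 2, 3, 4, 5, 6, 5].
The maximum is 6; one witness is 11, 10, 9, 8, 1, -2 at positions 3,7,8,9,10,11.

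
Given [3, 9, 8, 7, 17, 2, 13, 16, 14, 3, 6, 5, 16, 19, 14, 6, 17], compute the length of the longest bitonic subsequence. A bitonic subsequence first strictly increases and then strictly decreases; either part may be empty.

One longest bitonic subsequence is 3, 9, 13, 14, 16, 19, 14, 6 (positions 1,2,7,9,13,14,15,16): it rises to 19 then falls. Length 8 is optimal.

8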